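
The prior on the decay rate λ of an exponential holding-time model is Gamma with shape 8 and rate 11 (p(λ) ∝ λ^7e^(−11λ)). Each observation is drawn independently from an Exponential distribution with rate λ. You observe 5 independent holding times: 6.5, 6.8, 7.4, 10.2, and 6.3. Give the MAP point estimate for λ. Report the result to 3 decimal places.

The Exponential(rate=λ) likelihood is ∝ λ^n e^(−λΣtᵢ). Here n = 5 and Σtᵢ = 6.5 + 6.8 + 7.4 + 10.2 + 6.3 = 37.2.
Posterior ∝ λ^7e^(−11λ) · λ^5e^(−37.2λ) = λ^12e^(−48.2λ), i.e. Gamma(13, 48.2).
Mode = (a−1)/b = 12/48.2 ≈ 0.249.

λ̂_MAP = 0.249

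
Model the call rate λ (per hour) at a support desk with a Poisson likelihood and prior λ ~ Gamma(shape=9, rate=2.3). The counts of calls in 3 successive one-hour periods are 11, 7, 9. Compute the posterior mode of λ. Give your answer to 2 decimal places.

Σxᵢ = 11+7+9 = 27, with n = 3.
Posterior ∝ λ^8e^(−2.3λ) · λ^27e^(−3λ) = λ^35e^(−5.3λ), i.e. Gamma(shape=36, rate=5.3).
The mode of a Gamma(a, b) with a ≥ 1 (shape–rate) is (a−1)/b = 35/5.3 ≈ 6.60.

λ̂_MAP = 6.60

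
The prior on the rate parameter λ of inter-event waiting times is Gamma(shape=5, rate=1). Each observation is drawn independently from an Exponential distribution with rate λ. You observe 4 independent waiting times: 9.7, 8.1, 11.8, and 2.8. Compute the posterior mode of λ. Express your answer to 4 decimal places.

λ̂_MAP = 0.2395

The Exponential(rate=λ) likelihood is ∝ λ^n e^(−λΣtᵢ). Here n = 4 and Σtᵢ = 9.7 + 8.1 + 11.8 + 2.8 = 32.4.
Posterior ∝ λ^4e^(−1λ) · λ^4e^(−32.4λ) = λ^8e^(−33.4λ), i.e. Gamma(9, 33.4).
Mode = (a−1)/b = 8/33.4 ≈ 0.2395.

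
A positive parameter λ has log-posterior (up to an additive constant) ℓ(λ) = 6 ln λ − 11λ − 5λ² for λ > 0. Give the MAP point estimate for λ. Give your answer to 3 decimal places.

ℓ'(λ) = 6/λ − 11 − 10λ. Setting this to zero and multiplying by λ: 10λ² + 11λ − 6 = 0.
λ = (−11 + √(11² + 4·10·6)) / (2·10) = (−11 + √361) / 20 = (−11 + 19)/20 = 2/5.
ℓ''(λ) = −6/λ² − 10 < 0, confirming a maximum.

λ̂_MAP = 0.400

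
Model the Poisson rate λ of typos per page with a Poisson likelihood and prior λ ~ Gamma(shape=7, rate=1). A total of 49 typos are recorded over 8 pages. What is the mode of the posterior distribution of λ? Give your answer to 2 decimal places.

λ̂_MAP = 6.11

Σxᵢ = 49, n = 8.
Posterior ∝ λ^6e^(−1λ) · λ^49e^(−8λ) = λ^55e^(−9λ), i.e. Gamma(shape=56, rate=9).
The mode of a Gamma(a, b) with a ≥ 1 (shape–rate) is (a−1)/b = 55/9 ≈ 6.11.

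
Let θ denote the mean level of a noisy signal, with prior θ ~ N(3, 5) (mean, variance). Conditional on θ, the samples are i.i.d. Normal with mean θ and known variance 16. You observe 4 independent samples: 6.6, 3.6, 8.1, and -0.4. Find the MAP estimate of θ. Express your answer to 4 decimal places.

n = 4; x̄ = (6.6 + 3.6 + 8.1 + (-0.4))/4 = 17.9/4 = 4.475.
For a Normal prior and Normal likelihood with known variance, the posterior is Normal; its mode equals its mean, the precision-weighted average.
Prior precision 1/σ₀² = 1/5 = 0.2; data precision n/σ² = 4/16 = 0.25.
θ̂ = (0.2·3 + 0.25·4.475) / (0.2 + 0.25) = 1.71875/0.45 = 275/72 ≈ 3.8194.

θ̂_MAP = 3.8194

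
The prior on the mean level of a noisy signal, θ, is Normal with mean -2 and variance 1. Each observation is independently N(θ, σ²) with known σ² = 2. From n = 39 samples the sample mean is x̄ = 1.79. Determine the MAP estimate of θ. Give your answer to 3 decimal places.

n = 39, x̄ = 1.79.
For a Normal prior and Normal likelihood with known variance, the posterior is Normal; its mode equals its mean, the precision-weighted average.
Prior precision 1/σ₀² = 1/1 = 1; data precision n/σ² = 39/2 = 19.5.
θ̂ = (1·(-2) + 19.5·1.79) / (1 + 19.5) = 32.905/20.5 = 6581/4100 ≈ 1.605.

θ̂_MAP = 1.605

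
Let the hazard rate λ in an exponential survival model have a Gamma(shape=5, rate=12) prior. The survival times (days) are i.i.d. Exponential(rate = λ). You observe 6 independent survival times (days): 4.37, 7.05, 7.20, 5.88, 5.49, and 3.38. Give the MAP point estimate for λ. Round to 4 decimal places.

The Exponential(rate=λ) likelihood is ∝ λ^n e^(−λΣtᵢ). Here n = 6 and Σtᵢ = 4.37 + 7.05 + 7.20 + 5.88 + 5.49 + 3.38 = 33.37.
Posterior ∝ λ^4e^(−12λ) · λ^6e^(−33.37λ) = λ^10e^(−45.37λ), i.e. Gamma(11, 45.37).
Mode = (a−1)/b = 10/45.37 ≈ 0.2204.

λ̂_MAP = 0.2204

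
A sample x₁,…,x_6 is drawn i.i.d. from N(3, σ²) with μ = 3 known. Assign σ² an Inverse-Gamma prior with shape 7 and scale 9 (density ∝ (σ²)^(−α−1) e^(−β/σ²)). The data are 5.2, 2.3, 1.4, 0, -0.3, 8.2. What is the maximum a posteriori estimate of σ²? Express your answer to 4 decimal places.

Sum of squared deviations about the known mean: SS = (5.2−3)² + (2.3−3)² + (1.4−3)² + (0−3)² + (-0.3−3)² + (8.2−3)² = 54.82.
The Normal likelihood contributes (σ²)^(−n/2) exp(−SS/(2σ²)), so the posterior is Inverse-Gamma(α + n/2, β + SS/2) = Inverse-Gamma(10, 36.41).
The mode of Inverse-Gamma(a, b) is b/(a+1) = 36.41/11 ≈ 3.3100.

σ̂²_MAP = 3.3100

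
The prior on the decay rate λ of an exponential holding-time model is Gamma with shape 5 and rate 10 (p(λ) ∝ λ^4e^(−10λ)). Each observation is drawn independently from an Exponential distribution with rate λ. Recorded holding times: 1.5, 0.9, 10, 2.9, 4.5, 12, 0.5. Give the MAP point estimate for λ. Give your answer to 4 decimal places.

λ̂_MAP = 0.2600

The Exponential(rate=λ) likelihood is ∝ λ^n e^(−λΣtᵢ). Here n = 7 and Σtᵢ = 1.5 + 0.9 + 10 + 2.9 + 4.5 + 12 + 0.5 = 32.3.
Posterior ∝ λ^4e^(−10λ) · λ^7e^(−32.3λ) = λ^11e^(−42.3λ), i.e. Gamma(12, 42.3).
Mode = (a−1)/b = 11/42.3 ≈ 0.2600.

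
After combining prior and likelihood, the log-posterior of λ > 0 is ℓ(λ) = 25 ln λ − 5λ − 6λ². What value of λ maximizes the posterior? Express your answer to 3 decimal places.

ℓ'(λ) = 25/λ − 5 − 12λ. Setting this to zero and multiplying by λ: 12λ² + 5λ − 25 = 0.
λ = (−5 + √(5² + 4·12·25)) / (2·12) = (−5 + √1225) / 24 = (−5 + 35)/24 = 5/4.
ℓ''(λ) = −25/λ² − 12 < 0, confirming a maximum.

λ̂_MAP = 1.250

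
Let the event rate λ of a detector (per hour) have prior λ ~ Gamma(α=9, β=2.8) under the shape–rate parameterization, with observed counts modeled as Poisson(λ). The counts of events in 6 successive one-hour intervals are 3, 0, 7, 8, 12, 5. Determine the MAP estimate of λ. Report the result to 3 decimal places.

Σxᵢ = 3+0+7+8+12+5 = 35, with n = 6.
Posterior ∝ λ^8e^(−2.8λ) · λ^35e^(−6λ) = λ^43e^(−8.8λ), i.e. Gamma(shape=44, rate=8.8).
The mode of a Gamma(a, b) with a ≥ 1 (shape–rate) is (a−1)/b = 43/8.8 ≈ 4.886.

λ̂_MAP = 4.886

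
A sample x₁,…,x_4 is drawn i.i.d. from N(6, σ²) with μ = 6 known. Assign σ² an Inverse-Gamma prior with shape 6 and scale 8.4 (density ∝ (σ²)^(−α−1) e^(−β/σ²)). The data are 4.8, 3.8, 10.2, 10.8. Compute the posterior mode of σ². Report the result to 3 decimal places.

Sum of squared deviations about the known mean: SS = (4.8−6)² + (3.8−6)² + (10.2−6)² + (10.8−6)² = 46.96.
The Normal likelihood contributes (σ²)^(−n/2) exp(−SS/(2σ²)), so the posterior is Inverse-Gamma(α + n/2, β + SS/2) = Inverse-Gamma(8, 31.88).
The mode of Inverse-Gamma(a, b) is b/(a+1) = 31.88/9 ≈ 3.542.

σ̂²_MAP = 3.542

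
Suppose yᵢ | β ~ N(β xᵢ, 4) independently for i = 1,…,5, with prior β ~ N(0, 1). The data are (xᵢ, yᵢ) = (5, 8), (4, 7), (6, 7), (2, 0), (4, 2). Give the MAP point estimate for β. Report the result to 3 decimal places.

log p(β | y) = −Σ(yᵢ − βxᵢ)²/(2·4) − β²/(2·1) + const.
Setting the derivative to zero: Σxᵢ(yᵢ − βxᵢ)/4 − β/1 = 0, so β = Σxᵢyᵢ / (Σxᵢ² + σ²/τ²).
Σxᵢyᵢ = 5·8 + 4·7 + 6·7 + 2·0 + 4·2 = 118; Σxᵢ² = 97; σ²/τ² = 4.
β̂_MAP = 118 / (97 + 4) = 118/101 ≈ 1.168.

β̂_MAP = 1.168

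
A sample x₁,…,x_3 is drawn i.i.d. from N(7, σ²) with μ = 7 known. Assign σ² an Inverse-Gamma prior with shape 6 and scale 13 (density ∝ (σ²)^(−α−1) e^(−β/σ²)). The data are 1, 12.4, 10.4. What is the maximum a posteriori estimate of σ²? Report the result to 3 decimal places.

σ̂²_MAP = 6.042

Sum of squared deviations about the known mean: SS = (1−7)² + (12.4−7)² + (10.4−7)² = 76.72.
The Normal likelihood contributes (σ²)^(−n/2) exp(−SS/(2σ²)), so the posterior is Inverse-Gamma(α + n/2, β + SS/2) = Inverse-Gamma(7.5, 51.36).
The mode of Inverse-Gamma(a, b) is b/(a+1) = 51.36/8.5 ≈ 6.042.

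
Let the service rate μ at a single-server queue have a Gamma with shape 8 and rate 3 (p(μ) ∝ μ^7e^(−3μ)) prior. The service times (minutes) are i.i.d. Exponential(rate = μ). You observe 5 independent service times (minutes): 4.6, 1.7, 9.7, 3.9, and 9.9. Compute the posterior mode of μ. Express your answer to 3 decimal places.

μ̂_MAP = 0.366

The Exponential(rate=μ) likelihood is ∝ μ^n e^(−μΣtᵢ). Here n = 5 and Σtᵢ = 4.6 + 1.7 + 9.7 + 3.9 + 9.9 = 29.8.
Posterior ∝ μ^7e^(−3μ) · μ^5e^(−29.8μ) = μ^12e^(−32.8μ), i.e. Gamma(13, 32.8).
Mode = (a−1)/b = 12/32.8 ≈ 0.366.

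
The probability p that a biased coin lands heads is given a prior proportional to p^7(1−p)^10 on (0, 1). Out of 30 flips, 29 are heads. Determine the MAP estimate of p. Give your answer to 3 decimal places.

The prior density ∝ p^7(1−p)^10 is the kernel of Beta(8, 11).
Data: 29 successes in 30 trials. The binomial likelihood contributes p^29(1−p)^1, so the posterior is Beta(8+29, 11+1) = Beta(37, 12).
For Beta(a, b) with a, b > 1 the mode is (a−1)/(a+b−2) = 36/47 ≈ 0.766.

p̂_MAP = 0.766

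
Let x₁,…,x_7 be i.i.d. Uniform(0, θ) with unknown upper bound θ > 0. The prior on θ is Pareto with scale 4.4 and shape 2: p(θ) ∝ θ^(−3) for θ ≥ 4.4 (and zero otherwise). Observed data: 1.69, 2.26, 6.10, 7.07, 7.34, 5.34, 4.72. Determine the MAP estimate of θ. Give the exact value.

The Uniform(0, θ) likelihood is θ^(−n) for θ ≥ max(xᵢ), zero otherwise. Here max(xᵢ) = 7.34.
Posterior ∝ θ^(−3) · θ^(−7) = θ^(−10) on θ ≥ max(4.4, 7.34) = 7.34.
This density is strictly decreasing in θ, so the posterior mode lies at the lower boundary of the support.

θ̂_MAP = 7.34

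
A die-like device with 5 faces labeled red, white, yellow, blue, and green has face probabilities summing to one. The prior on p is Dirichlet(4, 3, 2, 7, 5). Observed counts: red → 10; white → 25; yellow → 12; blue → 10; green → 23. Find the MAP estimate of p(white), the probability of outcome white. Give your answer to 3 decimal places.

MAP estimate of p(white) = 0.281

The posterior is Dirichlet(αᵢ + nᵢ) = Dirichlet(14, 28, 14, 17, 28).
For a Dirichlet(a₁,…,a_K) with all aᵢ > 1, the mode has j-th component (aⱼ − 1)/(Σaᵢ − K).
Here Σaᵢ = 101 and K = 5, so p(white) = (28 − 1)/(101 − 5) = 27/96 ≈ 0.281.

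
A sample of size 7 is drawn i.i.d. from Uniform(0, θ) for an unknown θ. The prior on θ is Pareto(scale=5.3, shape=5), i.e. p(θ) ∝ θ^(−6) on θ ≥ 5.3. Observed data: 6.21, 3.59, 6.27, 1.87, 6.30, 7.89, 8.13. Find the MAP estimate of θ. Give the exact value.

θ̂_MAP = 8.13

The Uniform(0, θ) likelihood is θ^(−n) for θ ≥ max(xᵢ), zero otherwise. Here max(xᵢ) = 8.13.
Posterior ∝ θ^(−6) · θ^(−7) = θ^(−13) on θ ≥ max(5.3, 8.13) = 8.13.
This density is strictly decreasing in θ, so the posterior mode lies at the lower boundary of the support.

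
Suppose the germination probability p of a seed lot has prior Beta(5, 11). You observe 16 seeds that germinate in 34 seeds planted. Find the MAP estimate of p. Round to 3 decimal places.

p̂_MAP = 0.417

Prior: Beta(5, 11).
Data: 16 successes in 34 trials. The binomial likelihood contributes p^16(1−p)^18, so the posterior is Beta(5+16, 11+18) = Beta(21, 29).
For Beta(a, b) with a, b > 1 the mode is (a−1)/(a+b−2) = 20/48 ≈ 0.417.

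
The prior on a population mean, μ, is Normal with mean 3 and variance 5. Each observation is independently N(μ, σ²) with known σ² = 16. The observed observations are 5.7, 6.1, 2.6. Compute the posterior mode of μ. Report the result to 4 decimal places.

μ̂_MAP = 3.8710

n = 3; x̄ = (5.7 + 6.1 + 2.6)/3 = 14.4/3 = 4.8.
For a Normal prior and Normal likelihood with known variance, the posterior is Normal; its mode equals its mean, the precision-weighted average.
Prior precision 1/σ₀² = 1/5 = 0.2; data precision n/σ² = 3/16 = 0.1875.
μ̂ = (0.2·3 + 0.1875·4.8) / (0.2 + 0.1875) = 1.5/0.3875 = 120/31 ≈ 3.8710.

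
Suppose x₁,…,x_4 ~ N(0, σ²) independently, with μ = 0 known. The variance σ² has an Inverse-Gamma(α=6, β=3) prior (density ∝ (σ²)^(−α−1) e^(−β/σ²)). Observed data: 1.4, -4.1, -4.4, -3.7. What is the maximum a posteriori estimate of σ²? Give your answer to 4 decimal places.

σ̂²_MAP = 3.2122

Sum of squared deviations about the known mean: SS = (1.4−0)² + (-4.1−0)² + (-4.4−0)² + (-3.7−0)² = 51.82.
The Normal likelihood contributes (σ²)^(−n/2) exp(−SS/(2σ²)), so the posterior is Inverse-Gamma(α + n/2, β + SS/2) = Inverse-Gamma(8, 28.91).
The mode of Inverse-Gamma(a, b) is b/(a+1) = 28.91/9 ≈ 3.2122.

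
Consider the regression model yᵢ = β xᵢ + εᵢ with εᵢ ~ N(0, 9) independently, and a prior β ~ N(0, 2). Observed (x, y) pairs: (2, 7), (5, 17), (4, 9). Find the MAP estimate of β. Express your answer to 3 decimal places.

β̂_MAP = 2.727

log p(β | y) = −Σ(yᵢ − βxᵢ)²/(2·9) − β²/(2·2) + const.
Setting the derivative to zero: Σxᵢ(yᵢ − βxᵢ)/9 − β/2 = 0, so β = Σxᵢyᵢ / (Σxᵢ² + σ²/τ²).
Σxᵢyᵢ = 2·7 + 5·17 + 4·9 = 135; Σxᵢ² = 45; σ²/τ² = 4.5.
β̂_MAP = 135 / (45 + 4.5) = 135/49.5 ≈ 2.727.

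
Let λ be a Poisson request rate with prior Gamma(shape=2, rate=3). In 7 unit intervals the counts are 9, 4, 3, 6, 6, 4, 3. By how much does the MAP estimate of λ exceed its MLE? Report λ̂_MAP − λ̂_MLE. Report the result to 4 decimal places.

MAP − MLE = -1.4000

Σxᵢ = 35. Posterior is Gamma(37, 10); MAP = (37−1)/10 = 36/10 ≈ 3.60000.
MLE = x̄ = 35/7 ≈ 5.00000.
Difference = 36/10 − 35/7 = -7/5 ≈ -1.4000.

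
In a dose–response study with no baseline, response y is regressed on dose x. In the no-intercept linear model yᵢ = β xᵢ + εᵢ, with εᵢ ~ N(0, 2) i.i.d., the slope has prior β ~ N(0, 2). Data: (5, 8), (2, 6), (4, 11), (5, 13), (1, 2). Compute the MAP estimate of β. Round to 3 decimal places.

log p(β | y) = −Σ(yᵢ − βxᵢ)²/(2·2) − β²/(2·2) + const.
Setting the derivative to zero: Σxᵢ(yᵢ − βxᵢ)/2 − β/2 = 0, so β = Σxᵢyᵢ / (Σxᵢ² + σ²/τ²).
Σxᵢyᵢ = 5·8 + 2·6 + 4·11 + 5·13 + 1·2 = 163; Σxᵢ² = 71; σ²/τ² = 1.
β̂_MAP = 163 / (71 + 1) = 163/72 ≈ 2.264.

β̂_MAP = 2.264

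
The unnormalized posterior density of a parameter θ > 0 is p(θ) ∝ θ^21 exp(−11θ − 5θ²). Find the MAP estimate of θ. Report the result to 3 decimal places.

ℓ'(θ) = 21/θ − 11 − 10θ. Setting this to zero and multiplying by θ: 10θ² + 11θ − 21 = 0.
θ = (−11 + √(11² + 4·10·21)) / (2·10) = (−11 + √961) / 20 = (−11 + 31)/20 = 1.
ℓ''(θ) = −21/θ² − 10 < 0, confirming a maximum.

θ̂_MAP = 1.000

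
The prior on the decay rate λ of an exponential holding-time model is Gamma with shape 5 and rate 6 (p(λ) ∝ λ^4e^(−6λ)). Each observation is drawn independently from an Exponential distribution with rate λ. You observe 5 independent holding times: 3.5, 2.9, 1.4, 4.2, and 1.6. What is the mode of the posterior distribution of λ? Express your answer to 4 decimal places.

λ̂_MAP = 0.4592

The Exponential(rate=λ) likelihood is ∝ λ^n e^(−λΣtᵢ). Here n = 5 and Σtᵢ = 3.5 + 2.9 + 1.4 + 4.2 + 1.6 = 13.6.
Posterior ∝ λ^4e^(−6λ) · λ^5e^(−13.6λ) = λ^9e^(−19.6λ), i.e. Gamma(10, 19.6).
Mode = (a−1)/b = 9/19.6 ≈ 0.4592.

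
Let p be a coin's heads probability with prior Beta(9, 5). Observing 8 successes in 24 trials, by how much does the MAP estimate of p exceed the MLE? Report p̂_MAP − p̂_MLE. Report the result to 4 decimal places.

Posterior is Beta(17, 21); MAP = (17−1)/(38−2) = 16/36 ≈ 0.44444.
MLE ignores the prior: p̂_MLE = k/n = 8/24 ≈ 0.33333.
Difference = 16/36 − 8/24 = 1/9 ≈ 0.1111.

MAP − MLE = 0.1111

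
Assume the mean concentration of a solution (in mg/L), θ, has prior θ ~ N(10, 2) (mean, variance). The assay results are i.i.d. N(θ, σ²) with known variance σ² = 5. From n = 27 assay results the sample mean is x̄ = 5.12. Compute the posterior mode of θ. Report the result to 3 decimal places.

n = 27, x̄ = 5.12.
For a Normal prior and Normal likelihood with known variance, the posterior is Normal; its mode equals its mean, the precision-weighted average.
Prior precision 1/σ₀² = 1/2 = 0.5; data precision n/σ² = 27/5 = 5.4.
θ̂ = (0.5·10 + 5.4·5.12) / (0.5 + 5.4) = 32.648/5.9 = 8162/1475 ≈ 5.534.

θ̂_MAP = 5.534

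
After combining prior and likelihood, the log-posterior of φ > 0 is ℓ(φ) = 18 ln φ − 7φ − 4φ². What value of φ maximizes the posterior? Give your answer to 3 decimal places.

φ̂_MAP = 1.125

ℓ'(φ) = 18/φ − 7 − 8φ. Setting this to zero and multiplying by φ: 8φ² + 7φ − 18 = 0.
φ = (−7 + √(7² + 4·8·18)) / (2·8) = (−7 + √625) / 16 = (−7 + 25)/16 = 9/8.
ℓ''(φ) = −18/φ² − 8 < 0, confirming a maximum.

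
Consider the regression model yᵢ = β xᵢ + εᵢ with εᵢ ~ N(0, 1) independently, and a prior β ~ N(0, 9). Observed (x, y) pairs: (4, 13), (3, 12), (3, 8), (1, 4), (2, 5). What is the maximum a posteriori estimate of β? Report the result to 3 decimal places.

β̂_MAP = 3.222

log p(β | y) = −Σ(yᵢ − βxᵢ)²/(2·1) − β²/(2·9) + const.
Setting the derivative to zero: Σxᵢ(yᵢ − βxᵢ)/1 − β/9 = 0, so β = Σxᵢyᵢ / (Σxᵢ² + σ²/τ²).
Σxᵢyᵢ = 4·13 + 3·12 + 3·8 + 1·4 + 2·5 = 126; Σxᵢ² = 39; σ²/τ² = 1/9.
β̂_MAP = 126 / (39 + 1/9) = 126/(352/9) = 567/176 ≈ 3.222.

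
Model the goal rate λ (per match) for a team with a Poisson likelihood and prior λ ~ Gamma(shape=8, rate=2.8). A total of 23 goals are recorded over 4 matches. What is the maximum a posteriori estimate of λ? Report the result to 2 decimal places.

Σxᵢ = 23, n = 4.
Posterior ∝ λ^7e^(−2.8λ) · λ^23e^(−4λ) = λ^30e^(−6.8λ), i.e. Gamma(shape=31, rate=6.8).
The mode of a Gamma(a, b) with a ≥ 1 (shape–rate) is (a−1)/b = 30/6.8 ≈ 4.41.

λ̂_MAP = 4.41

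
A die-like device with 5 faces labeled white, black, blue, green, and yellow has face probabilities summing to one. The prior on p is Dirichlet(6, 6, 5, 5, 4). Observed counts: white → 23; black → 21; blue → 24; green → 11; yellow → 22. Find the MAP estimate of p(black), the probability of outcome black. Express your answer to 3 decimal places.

MAP estimate of p(black) = 0.213

The posterior is Dirichlet(αᵢ + nᵢ) = Dirichlet(29, 27, 29, 16, 26).
For a Dirichlet(a₁,…,a_K) with all aᵢ > 1, the mode has j-th component (aⱼ − 1)/(Σaᵢ − K).
Here Σaᵢ = 127 and K = 5, so p(black) = (27 − 1)/(127 − 5) = 26/122 ≈ 0.213.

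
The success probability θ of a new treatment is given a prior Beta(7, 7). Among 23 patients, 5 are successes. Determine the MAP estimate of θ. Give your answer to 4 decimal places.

Prior: Beta(7, 7).
Data: 5 successes in 23 trials. The binomial likelihood contributes θ^5(1−θ)^18, so the posterior is Beta(7+5, 7+18) = Beta(12, 25).
For Beta(a, b) with a, b > 1 the mode is (a−1)/(a+b−2) = 11/35 ≈ 0.3143.

θ̂_MAP = 0.3143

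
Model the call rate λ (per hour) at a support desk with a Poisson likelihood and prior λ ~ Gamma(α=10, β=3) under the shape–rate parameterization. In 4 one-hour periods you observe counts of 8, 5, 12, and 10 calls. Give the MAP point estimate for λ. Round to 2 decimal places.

Σxᵢ = 8+5+12+10 = 35, with n = 4.
Posterior ∝ λ^9e^(−3λ) · λ^35e^(−4λ) = λ^44e^(−7λ), i.e. Gamma(shape=45, rate=7).
The mode of a Gamma(a, b) with a ≥ 1 (shape–rate) is (a−1)/b = 44/7 ≈ 6.29.

λ̂_MAP = 6.29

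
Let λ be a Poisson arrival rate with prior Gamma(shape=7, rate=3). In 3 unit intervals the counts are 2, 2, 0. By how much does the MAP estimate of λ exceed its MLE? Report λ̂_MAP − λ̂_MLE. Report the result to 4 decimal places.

MAP − MLE = 0.3333

Σxᵢ = 4. Posterior is Gamma(11, 6); MAP = (11−1)/6 = 10/6 ≈ 1.66667.
MLE = x̄ = 4/3 ≈ 1.33333.
Difference = 10/6 − 4/3 = 1/3 ≈ 0.3333.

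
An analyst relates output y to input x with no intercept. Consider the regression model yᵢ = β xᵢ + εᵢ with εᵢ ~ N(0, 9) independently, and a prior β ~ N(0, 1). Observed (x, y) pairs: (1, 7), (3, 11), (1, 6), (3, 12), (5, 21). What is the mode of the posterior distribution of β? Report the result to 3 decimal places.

β̂_MAP = 3.463

log p(β | y) = −Σ(yᵢ − βxᵢ)²/(2·9) − β²/(2·1) + const.
Setting the derivative to zero: Σxᵢ(yᵢ − βxᵢ)/9 − β/1 = 0, so β = Σxᵢyᵢ / (Σxᵢ² + σ²/τ²).
Σxᵢyᵢ = 1·7 + 3·11 + 1·6 + 3·12 + 5·21 = 187; Σxᵢ² = 45; σ²/τ² = 9.
β̂_MAP = 187 / (45 + 9) = 187/54 ≈ 3.463.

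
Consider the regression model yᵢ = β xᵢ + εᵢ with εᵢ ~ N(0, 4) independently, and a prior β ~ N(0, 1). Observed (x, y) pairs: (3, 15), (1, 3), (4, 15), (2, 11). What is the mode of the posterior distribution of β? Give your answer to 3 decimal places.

log p(β | y) = −Σ(yᵢ − βxᵢ)²/(2·4) − β²/(2·1) + const.
Setting the derivative to zero: Σxᵢ(yᵢ − βxᵢ)/4 − β/1 = 0, so β = Σxᵢyᵢ / (Σxᵢ² + σ²/τ²).
Σxᵢyᵢ = 3·15 + 1·3 + 4·15 + 2·11 = 130; Σxᵢ² = 30; σ²/τ² = 4.
β̂_MAP = 130 / (30 + 4) = 130/34 ≈ 3.824.

β̂_MAP = 3.824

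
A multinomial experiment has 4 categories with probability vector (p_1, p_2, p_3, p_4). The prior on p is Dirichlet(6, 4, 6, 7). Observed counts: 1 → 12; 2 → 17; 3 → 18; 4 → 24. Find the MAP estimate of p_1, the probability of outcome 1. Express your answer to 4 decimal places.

The posterior is Dirichlet(αᵢ + nᵢ) = Dirichlet(18, 21, 24, 31).
For a Dirichlet(a₁,…,a_K) with all aᵢ > 1, the mode has j-th component (aⱼ − 1)/(Σaᵢ − K).
Here Σaᵢ = 94 and K = 4, so p_1 = (18 − 1)/(94 − 4) = 17/90 ≈ 0.1889.

MAP estimate: 0.1889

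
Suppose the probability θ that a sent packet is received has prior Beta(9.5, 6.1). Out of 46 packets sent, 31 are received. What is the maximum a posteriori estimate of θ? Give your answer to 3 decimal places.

Prior: Beta(9.5, 6.1).
Data: 31 successes in 46 trials. The binomial likelihood contributes θ^31(1−θ)^15, so the posterior is Beta(9.5+31, 6.1+15) = Beta(40.5, 21.1).
For Beta(a, b) with a, b > 1 the mode is (a−1)/(a+b−2) = 39.5/59.6 ≈ 0.663.

θ̂_MAP = 0.663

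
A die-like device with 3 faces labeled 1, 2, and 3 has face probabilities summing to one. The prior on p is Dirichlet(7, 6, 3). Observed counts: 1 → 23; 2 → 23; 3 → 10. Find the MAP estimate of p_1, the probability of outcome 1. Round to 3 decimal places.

MAP estimate: 0.420

The posterior is Dirichlet(αᵢ + nᵢ) = Dirichlet(30, 29, 13).
For a Dirichlet(a₁,…,a_K) with all aᵢ > 1, the mode has j-th component (aⱼ − 1)/(Σaᵢ − K).
Here Σaᵢ = 72 and K = 3, so p_1 = (30 − 1)/(72 − 3) = 29/69 ≈ 0.420.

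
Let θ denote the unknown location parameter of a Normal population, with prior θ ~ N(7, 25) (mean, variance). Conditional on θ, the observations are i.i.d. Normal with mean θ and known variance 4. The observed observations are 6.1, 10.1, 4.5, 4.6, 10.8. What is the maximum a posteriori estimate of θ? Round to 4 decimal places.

θ̂_MAP = 7.2132

n = 5; x̄ = (6.1 + 10.1 + 4.5 + 4.6 + 10.8)/5 = 36.1/5 = 7.22.
For a Normal prior and Normal likelihood with known variance, the posterior is Normal; its mode equals its mean, the precision-weighted average.
Prior precision 1/σ₀² = 1/25 = 0.04; data precision n/σ² = 5/4 = 1.25.
θ̂ = (0.04·7 + 1.25·7.22) / (0.04 + 1.25) = 9.305/1.29 = 1861/258 ≈ 7.2132.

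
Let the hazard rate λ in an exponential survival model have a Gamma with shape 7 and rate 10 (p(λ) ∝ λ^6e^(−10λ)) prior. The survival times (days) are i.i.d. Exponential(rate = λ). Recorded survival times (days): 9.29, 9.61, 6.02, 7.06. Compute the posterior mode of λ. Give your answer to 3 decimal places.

The Exponential(rate=λ) likelihood is ∝ λ^n e^(−λΣtᵢ). Here n = 4 and Σtᵢ = 9.29 + 9.61 + 6.02 + 7.06 = 31.98.
Posterior ∝ λ^6e^(−10λ) · λ^4e^(−31.98λ) = λ^10e^(−41.98λ), i.e. Gamma(11, 41.98).
Mode = (a−1)/b = 10/41.98 ≈ 0.238.

λ̂_MAP = 0.238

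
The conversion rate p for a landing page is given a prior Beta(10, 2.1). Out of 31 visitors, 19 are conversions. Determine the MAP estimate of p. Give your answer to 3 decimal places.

Prior: Beta(10, 2.1).
Data: 19 successes in 31 trials. The binomial likelihood contributes p^19(1−p)^12, so the posterior is Beta(10+19, 2.1+12) = Beta(29, 14.1).
For Beta(a, b) with a, b > 1 the mode is (a−1)/(a+b−2) = 28/41.1 ≈ 0.681.

p̂_MAP = 0.681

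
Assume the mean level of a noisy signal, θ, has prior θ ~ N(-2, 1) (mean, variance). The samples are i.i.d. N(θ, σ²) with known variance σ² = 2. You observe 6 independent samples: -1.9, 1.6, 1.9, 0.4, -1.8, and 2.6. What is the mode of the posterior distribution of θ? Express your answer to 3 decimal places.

θ̂_MAP = -0.150

n = 6; x̄ = ((-1.9) + 1.6 + 1.9 + 0.4 + (-1.8) + 2.6)/6 = 2.8/6 = 7/15 ≈ 0.4667.
For a Normal prior and Normal likelihood with known variance, the posterior is Normal; its mode equals its mean, the precision-weighted average.
Prior precision 1/σ₀² = 1/1 = 1; data precision n/σ² = 6/2 = 3.
θ̂ = (1·(-2) + 3·(7/15)) / (1 + 3) = (-0.6)/4 = -0.150.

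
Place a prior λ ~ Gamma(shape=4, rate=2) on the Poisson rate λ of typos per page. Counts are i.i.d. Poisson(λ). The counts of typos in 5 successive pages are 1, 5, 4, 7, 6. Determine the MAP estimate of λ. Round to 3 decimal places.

λ̂_MAP = 3.714

Σxᵢ = 1+5+4+7+6 = 23, with n = 5.
Posterior ∝ λ^3e^(−2λ) · λ^23e^(−5λ) = λ^26e^(−7λ), i.e. Gamma(shape=27, rate=7).
The mode of a Gamma(a, b) with a ≥ 1 (shape–rate) is (a−1)/b = 26/7 ≈ 3.714.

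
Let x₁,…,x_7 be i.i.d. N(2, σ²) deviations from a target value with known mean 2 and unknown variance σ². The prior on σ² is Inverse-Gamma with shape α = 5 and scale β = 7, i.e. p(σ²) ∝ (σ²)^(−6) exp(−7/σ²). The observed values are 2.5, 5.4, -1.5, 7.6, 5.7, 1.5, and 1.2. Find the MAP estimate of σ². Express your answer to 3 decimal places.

Sum of squared deviations about the known mean: SS = (2.5−2)² + (5.4−2)² + (-1.5−2)² + (7.6−2)² + (5.7−2)² + (1.5−2)² + (1.2−2)² = 70.
The Normal likelihood contributes (σ²)^(−n/2) exp(−SS/(2σ²)), so the posterior is Inverse-Gamma(α + n/2, β + SS/2) = Inverse-Gamma(8.5, 42).
The mode of Inverse-Gamma(a, b) is b/(a+1) = 42/9.5 ≈ 4.421.

σ̂²_MAP = 4.421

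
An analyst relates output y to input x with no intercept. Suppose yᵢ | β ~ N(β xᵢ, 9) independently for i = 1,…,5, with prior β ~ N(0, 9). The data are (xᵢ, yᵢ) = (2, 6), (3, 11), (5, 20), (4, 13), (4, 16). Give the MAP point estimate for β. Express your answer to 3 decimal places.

log p(β | y) = −Σ(yᵢ − βxᵢ)²/(2·9) − β²/(2·9) + const.
Setting the derivative to zero: Σxᵢ(yᵢ − βxᵢ)/9 − β/9 = 0, so β = Σxᵢyᵢ / (Σxᵢ² + σ²/τ²).
Σxᵢyᵢ = 2·6 + 3·11 + 5·20 + 4·13 + 4·16 = 261; Σxᵢ² = 70; σ²/τ² = 1.
β̂_MAP = 261 / (70 + 1) = 261/71 ≈ 3.676.

β̂_MAP = 3.676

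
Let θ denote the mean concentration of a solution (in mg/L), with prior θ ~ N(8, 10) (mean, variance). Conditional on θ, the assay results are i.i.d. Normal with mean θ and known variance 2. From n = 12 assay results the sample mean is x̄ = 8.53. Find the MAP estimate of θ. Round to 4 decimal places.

θ̂_MAP = 8.5213

n = 12, x̄ = 8.53.
For a Normal prior and Normal likelihood with known variance, the posterior is Normal; its mode equals its mean, the precision-weighted average.
Prior precision 1/σ₀² = 1/10 = 0.1; data precision n/σ² = 12/2 = 6.
θ̂ = (0.1·8 + 6·8.53) / (0.1 + 6) = 51.98/6.1 = 2599/305 ≈ 8.5213.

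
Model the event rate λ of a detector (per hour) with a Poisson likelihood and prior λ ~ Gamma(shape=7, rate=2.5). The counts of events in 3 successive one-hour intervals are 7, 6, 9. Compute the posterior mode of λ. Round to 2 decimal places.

λ̂_MAP = 5.09

Σxᵢ = 7+6+9 = 22, with n = 3.
Posterior ∝ λ^6e^(−2.5λ) · λ^22e^(−3λ) = λ^28e^(−5.5λ), i.e. Gamma(shape=29, rate=5.5).
The mode of a Gamma(a, b) with a ≥ 1 (shape–rate) is (a−1)/b = 28/5.5 ≈ 5.09.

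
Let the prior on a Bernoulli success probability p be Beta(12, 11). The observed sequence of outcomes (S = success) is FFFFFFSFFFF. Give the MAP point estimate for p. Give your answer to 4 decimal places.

Prior: Beta(12, 11).
Data: 1 success in 11 trials (from the sequence). The binomial likelihood contributes p(1−p)^10, so the posterior is Beta(12+1, 11+10) = Beta(13, 21).
For Beta(a, b) with a, b > 1 the mode is (a−1)/(a+b−2) = 12/32 ≈ 0.3750.

p̂_MAP = 0.3750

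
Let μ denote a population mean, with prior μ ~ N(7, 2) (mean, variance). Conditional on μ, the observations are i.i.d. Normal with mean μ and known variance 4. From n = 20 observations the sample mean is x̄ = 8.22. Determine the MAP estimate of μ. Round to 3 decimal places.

n = 20, x̄ = 8.22.
For a Normal prior and Normal likelihood with known variance, the posterior is Normal; its mode equals its mean, the precision-weighted average.
Prior precision 1/σ₀² = 1/2 = 0.5; data precision n/σ² = 20/4 = 5.
μ̂ = (0.5·7 + 5·8.22) / (0.5 + 5) = 44.6/5.5 = 446/55 ≈ 8.109.

μ̂_MAP = 8.109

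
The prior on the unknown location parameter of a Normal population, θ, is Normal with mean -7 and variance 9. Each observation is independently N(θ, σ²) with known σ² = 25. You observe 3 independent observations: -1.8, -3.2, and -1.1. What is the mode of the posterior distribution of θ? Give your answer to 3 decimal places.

n = 3; x̄ = ((-1.8) + (-3.2) + (-1.1))/3 = -6.1/3 = -61/30 ≈ -2.0333.
For a Normal prior and Normal likelihood with known variance, the posterior is Normal; its mode equals its mean, the precision-weighted average.
Prior precision 1/σ₀² = 1/9; data precision n/σ² = 3/25 = 0.12.
θ̂ = ((1/9)·(-7) + 0.12·(-61/30)) / (1/9 + 0.12) = (-2299/2250)/(52/225) = -2299/520 ≈ -4.421.

θ̂_MAP = -4.421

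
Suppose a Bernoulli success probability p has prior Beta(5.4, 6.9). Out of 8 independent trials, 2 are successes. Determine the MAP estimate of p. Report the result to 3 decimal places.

p̂_MAP = 0.350

Prior: Beta(5.4, 6.9).
Data: 2 successes in 8 trials. The binomial likelihood contributes p^2(1−p)^6, so the posterior is Beta(5.4+2, 6.9+6) = Beta(7.4, 12.9).
For Beta(a, b) with a, b > 1 the mode is (a−1)/(a+b−2) = 6.4/18.3 ≈ 0.350.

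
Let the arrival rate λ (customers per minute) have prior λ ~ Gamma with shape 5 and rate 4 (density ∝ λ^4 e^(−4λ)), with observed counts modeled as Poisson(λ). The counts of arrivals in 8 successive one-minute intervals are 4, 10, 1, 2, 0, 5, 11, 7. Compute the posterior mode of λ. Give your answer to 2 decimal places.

Σxᵢ = 4+10+1+2+0+5+11+7 = 40, with n = 8.
Posterior ∝ λ^4e^(−4λ) · λ^40e^(−8λ) = λ^44e^(−12λ), i.e. Gamma(shape=45, rate=12).
The mode of a Gamma(a, b) with a ≥ 1 (shape–rate) is (a−1)/b = 44/12 ≈ 3.67.

λ̂_MAP = 3.67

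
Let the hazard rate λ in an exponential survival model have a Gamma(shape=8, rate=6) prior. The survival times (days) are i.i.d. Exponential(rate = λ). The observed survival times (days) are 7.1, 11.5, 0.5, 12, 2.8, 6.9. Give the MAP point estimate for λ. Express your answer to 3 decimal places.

The Exponential(rate=λ) likelihood is ∝ λ^n e^(−λΣtᵢ). Here n = 6 and Σtᵢ = 7.1 + 11.5 + 0.5 + 12 + 2.8 + 6.9 = 40.8.
Posterior ∝ λ^7e^(−6λ) · λ^6e^(−40.8λ) = λ^13e^(−46.8λ), i.e. Gamma(14, 46.8).
Mode = (a−1)/b = 13/46.8 ≈ 0.278.

λ̂_MAP = 0.278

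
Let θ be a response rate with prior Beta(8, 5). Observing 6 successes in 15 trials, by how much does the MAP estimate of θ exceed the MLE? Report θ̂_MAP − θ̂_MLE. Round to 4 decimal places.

MAP − MLE = 0.1000

Posterior is Beta(14, 14); MAP = (14−1)/(28−2) = 13/26 ≈ 0.50000.
MLE ignores the prior: θ̂_MLE = k/n = 6/15 ≈ 0.40000.
Difference = 13/26 − 6/15 = 1/10 ≈ 0.1000.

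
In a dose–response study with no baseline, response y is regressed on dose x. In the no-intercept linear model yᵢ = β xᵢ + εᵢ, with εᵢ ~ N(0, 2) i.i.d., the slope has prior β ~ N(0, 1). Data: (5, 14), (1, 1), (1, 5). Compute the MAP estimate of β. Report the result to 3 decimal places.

log p(β | y) = −Σ(yᵢ − βxᵢ)²/(2·2) − β²/(2·1) + const.
Setting the derivative to zero: Σxᵢ(yᵢ − βxᵢ)/2 − β/1 = 0, so β = Σxᵢyᵢ / (Σxᵢ² + σ²/τ²).
Σxᵢyᵢ = 5·14 + 1·1 + 1·5 = 76; Σxᵢ² = 27; σ²/τ² = 2.
β̂_MAP = 76 / (27 + 2) = 76/29 ≈ 2.621.

β̂_MAP = 2.621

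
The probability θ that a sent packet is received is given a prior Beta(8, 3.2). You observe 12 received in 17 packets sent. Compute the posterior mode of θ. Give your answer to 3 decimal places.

θ̂_MAP = 0.725

Prior: Beta(8, 3.2).
Data: 12 successes in 17 trials. The binomial likelihood contributes θ^12(1−θ)^5, so the posterior is Beta(8+12, 3.2+5) = Beta(20, 8.2).
For Beta(a, b) with a, b > 1 the mode is (a−1)/(a+b−2) = 19/26.2 ≈ 0.725.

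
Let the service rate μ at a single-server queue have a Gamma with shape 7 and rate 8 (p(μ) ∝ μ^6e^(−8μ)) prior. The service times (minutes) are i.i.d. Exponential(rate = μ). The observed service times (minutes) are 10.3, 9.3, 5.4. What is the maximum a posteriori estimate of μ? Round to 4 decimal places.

The Exponential(rate=μ) likelihood is ∝ μ^n e^(−μΣtᵢ). Here n = 3 and Σtᵢ = 10.3 + 9.3 + 5.4 = 25.
Posterior ∝ μ^6e^(−8μ) · μ^3e^(−25μ) = μ^9e^(−33μ), i.e. Gamma(10, 33).
Mode = (a−1)/b = 9/33 ≈ 0.2727.

μ̂_MAP = 0.2727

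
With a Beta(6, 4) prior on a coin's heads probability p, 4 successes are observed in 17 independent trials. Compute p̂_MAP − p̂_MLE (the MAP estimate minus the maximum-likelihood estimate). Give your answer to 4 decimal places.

Posterior is Beta(10, 17); MAP = (10−1)/(27−2) = 9/25 ≈ 0.36000.
MLE ignores the prior: p̂_MLE = k/n = 4/17 ≈ 0.23529.
Difference = 9/25 − 4/17 = 53/425 ≈ 0.1247.

MAP − MLE = 0.1247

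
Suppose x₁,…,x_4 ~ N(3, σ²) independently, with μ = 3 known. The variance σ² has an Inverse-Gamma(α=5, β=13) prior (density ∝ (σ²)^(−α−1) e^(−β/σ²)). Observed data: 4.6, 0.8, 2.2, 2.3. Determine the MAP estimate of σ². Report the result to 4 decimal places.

σ̂²_MAP = 2.1581

Sum of squared deviations about the known mean: SS = (4.6−3)² + (0.8−3)² + (2.2−3)² + (2.3−3)² = 8.53.
The Normal likelihood contributes (σ²)^(−n/2) exp(−SS/(2σ²)), so the posterior is Inverse-Gamma(α + n/2, β + SS/2) = Inverse-Gamma(7, 17.265).
The mode of Inverse-Gamma(a, b) is b/(a+1) = 17.265/8 ≈ 2.1581.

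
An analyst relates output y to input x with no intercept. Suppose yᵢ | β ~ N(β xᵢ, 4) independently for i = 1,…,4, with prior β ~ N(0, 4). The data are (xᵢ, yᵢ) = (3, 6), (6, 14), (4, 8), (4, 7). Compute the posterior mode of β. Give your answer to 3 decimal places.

log p(β | y) = −Σ(yᵢ − βxᵢ)²/(2·4) − β²/(2·4) + const.
Setting the derivative to zero: Σxᵢ(yᵢ − βxᵢ)/4 − β/4 = 0, so β = Σxᵢyᵢ / (Σxᵢ² + σ²/τ²).
Σxᵢyᵢ = 3·6 + 6·14 + 4·8 + 4·7 = 162; Σxᵢ² = 77; σ²/τ² = 1.
β̂_MAP = 162 / (77 + 1) = 162/78 ≈ 2.077.

β̂_MAP = 2.077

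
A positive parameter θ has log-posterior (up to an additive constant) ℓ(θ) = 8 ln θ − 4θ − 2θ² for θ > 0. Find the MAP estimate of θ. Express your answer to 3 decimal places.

θ̂_MAP = 1.000

ℓ'(θ) = 8/θ − 4 − 4θ. Setting this to zero and multiplying by θ: 4θ² + 4θ − 8 = 0.
θ = (−4 + √(4² + 4·4·8)) / (2·4) = (−4 + √144) / 8 = (−4 + 12)/8 = 1.
ℓ''(θ) = −8/θ² − 4 < 0, confirming a maximum.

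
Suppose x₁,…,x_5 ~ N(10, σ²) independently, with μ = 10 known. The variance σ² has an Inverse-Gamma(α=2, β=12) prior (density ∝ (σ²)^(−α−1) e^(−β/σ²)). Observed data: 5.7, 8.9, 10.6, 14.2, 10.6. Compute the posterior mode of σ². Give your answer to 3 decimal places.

Sum of squared deviations about the known mean: SS = (5.7−10)² + (8.9−10)² + (10.6−10)² + (14.2−10)² + (10.6−10)² = 38.06.
The Normal likelihood contributes (σ²)^(−n/2) exp(−SS/(2σ²)), so the posterior is Inverse-Gamma(α + n/2, β + SS/2) = Inverse-Gamma(4.5, 31.03).
The mode of Inverse-Gamma(a, b) is b/(a+1) = 31.03/5.5 ≈ 5.642.

σ̂²_MAP = 5.642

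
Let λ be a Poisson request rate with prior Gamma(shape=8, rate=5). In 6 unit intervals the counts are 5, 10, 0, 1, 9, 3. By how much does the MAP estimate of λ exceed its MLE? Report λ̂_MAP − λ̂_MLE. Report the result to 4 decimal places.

MAP − MLE = -1.4848

Σxᵢ = 28. Posterior is Gamma(36, 11); MAP = (36−1)/11 = 35/11 ≈ 3.18182.
MLE = x̄ = 28/6 ≈ 4.66667.
Difference = 35/11 − 28/6 = -49/33 ≈ -1.4848.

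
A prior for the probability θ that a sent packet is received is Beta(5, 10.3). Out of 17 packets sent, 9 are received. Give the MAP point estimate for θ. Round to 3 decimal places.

Prior: Beta(5, 10.3).
Data: 9 successes in 17 trials. The binomial likelihood contributes θ^9(1−θ)^8, so the posterior is Beta(5+9, 10.3+8) = Beta(14, 18.3).
For Beta(a, b) with a, b > 1 the mode is (a−1)/(a+b−2) = 13/30.3 ≈ 0.429.

θ̂_MAP = 0.429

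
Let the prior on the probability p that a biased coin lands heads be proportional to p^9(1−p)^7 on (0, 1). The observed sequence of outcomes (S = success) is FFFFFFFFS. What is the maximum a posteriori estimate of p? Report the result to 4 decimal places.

p̂_MAP = 0.4000

The prior density ∝ p^9(1−p)^7 is the kernel of Beta(10, 8).
Data: 1 success in 9 trials (from the sequence). The binomial likelihood contributes p(1−p)^8, so the posterior is Beta(10+1, 8+8) = Beta(11, 16).
For Beta(a, b) with a, b > 1 the mode is (a−1)/(a+b−2) = 10/25 ≈ 0.4000.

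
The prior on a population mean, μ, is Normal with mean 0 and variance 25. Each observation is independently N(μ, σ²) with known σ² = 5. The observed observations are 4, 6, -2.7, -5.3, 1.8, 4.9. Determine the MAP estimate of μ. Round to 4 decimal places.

n = 6; x̄ = (4 + 6 + (-2.7) + (-5.3) + 1.8 + 4.9)/6 = 8.7/6 = 1.45.
For a Normal prior and Normal likelihood with known variance, the posterior is Normal; its mode equals its mean, the precision-weighted average.
Prior precision 1/σ₀² = 1/25 = 0.04; data precision n/σ² = 6/5 = 1.2.
μ̂ = (0.04·0 + 1.2·1.45) / (0.04 + 1.2) = 1.74/1.24 = 87/62 ≈ 1.4032.

μ̂_MAP = 1.4032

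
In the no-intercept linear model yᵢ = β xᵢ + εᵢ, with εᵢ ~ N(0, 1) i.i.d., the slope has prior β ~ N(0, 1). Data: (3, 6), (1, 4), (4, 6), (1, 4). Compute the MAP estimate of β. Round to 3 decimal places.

β̂_MAP = 1.786

log p(β | y) = −Σ(yᵢ − βxᵢ)²/(2·1) − β²/(2·1) + const.
Setting the derivative to zero: Σxᵢ(yᵢ − βxᵢ)/1 − β/1 = 0, so β = Σxᵢyᵢ / (Σxᵢ² + σ²/τ²).
Σxᵢyᵢ = 3·6 + 1·4 + 4·6 + 1·4 = 50; Σxᵢ² = 27; σ²/τ² = 1.
β̂_MAP = 50 / (27 + 1) = 50/28 ≈ 1.786.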